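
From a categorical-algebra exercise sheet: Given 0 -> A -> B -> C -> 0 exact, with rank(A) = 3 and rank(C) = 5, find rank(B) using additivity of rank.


For a short exact sequence 0 -> A -> B -> C -> 0,
rank is additive: rank(B) = rank(A) + rank(C).
rank(B) = 3 + 5 = 8

8


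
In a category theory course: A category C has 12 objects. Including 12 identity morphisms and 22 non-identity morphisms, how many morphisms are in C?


Each object has an identity morphism, giving 12 identities.
Adding the 22 non-identity morphisms:
Total = 12 + 22 = 34

34


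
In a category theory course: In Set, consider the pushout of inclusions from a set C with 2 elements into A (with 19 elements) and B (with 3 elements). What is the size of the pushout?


The pushout A +_C B identifies the images of C in A and B.
|A +_C B| = |A| + |B| - |C| (for injections).
= 19 + 3 - 2 = 20

20


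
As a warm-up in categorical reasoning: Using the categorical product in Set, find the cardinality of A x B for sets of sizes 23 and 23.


In Set, the product A x B is the Cartesian product.
By the universal property, |A x B| = |A| * |B|.
|A x B| = 23 * 23 = 529

529


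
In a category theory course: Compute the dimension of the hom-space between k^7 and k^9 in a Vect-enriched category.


In Vect-enriched categories, Hom(k^n, k^m) is the space of m x n matrices.
dim(Hom(k^7, k^9)) = 9 * 7 = 63

63


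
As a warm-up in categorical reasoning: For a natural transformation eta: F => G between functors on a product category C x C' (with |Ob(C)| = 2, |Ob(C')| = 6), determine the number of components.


A natural transformation eta: F => G assigns one component morphism per
object of the domain category.
The domain is the product category C x C', so
|Ob(C x C')| = |Ob(C)| * |Ob(C')| = 2 * 6 = 12.
Therefore eta has 12 component morphisms.

12


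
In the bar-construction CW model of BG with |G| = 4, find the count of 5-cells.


In the bar-construction CW model of BG, the n-cells are indexed by
n-tuples [g_1|...|g_n] of non-identity elements of G (degenerate
simplices with some g_i = e do not contribute cells), so there are
(|G| - 1)^n n-cells.
For dim = 5 with |G| = 4:
cells = (4 - 1)^5 = 3^5 = 243

243


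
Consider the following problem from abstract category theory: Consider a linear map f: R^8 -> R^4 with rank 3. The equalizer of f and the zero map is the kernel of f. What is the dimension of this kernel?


The equalizer of f and the zero map is ker(f).
By the rank-nullity theorem: dim(ker(f)) = dim(domain) - rank(f).
dim(ker(f)) = 8 - 3 = 5

5


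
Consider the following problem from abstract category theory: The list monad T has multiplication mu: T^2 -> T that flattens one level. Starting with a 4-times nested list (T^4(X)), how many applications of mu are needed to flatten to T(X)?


Each application of mu: T^2 -> T removes one layer of nesting.
Starting at depth 4 (i.e., T^4(X)), we need to reach T(X).
Number of mu applications = 4 - 1 = 3

3


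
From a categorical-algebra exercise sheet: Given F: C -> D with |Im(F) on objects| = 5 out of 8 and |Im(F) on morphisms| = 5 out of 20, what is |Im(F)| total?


The image of F consists of distinct objects and distinct morphisms.
|Im(F)| on objects = 5
|Im(F)| on morphisms = 5
Total image cardinality = 5 + 5 = 10

10


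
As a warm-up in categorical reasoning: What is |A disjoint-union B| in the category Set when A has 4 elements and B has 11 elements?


In Set, the coproduct A + B is the disjoint union.
|A + B| = |A| + |B| = 4 + 11 = 15

15


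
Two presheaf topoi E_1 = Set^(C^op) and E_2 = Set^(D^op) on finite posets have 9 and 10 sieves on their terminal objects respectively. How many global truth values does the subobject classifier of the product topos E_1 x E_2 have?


In a product of presheaf topoi E_1 x E_2, the subobject classifier
is Omega = Omega_1 x Omega_2 (componentwise), so
|Omega(top)| = |Omega_1(top_1)| * |Omega_2(top_2)|.
= 9 * 10 = 90.

90


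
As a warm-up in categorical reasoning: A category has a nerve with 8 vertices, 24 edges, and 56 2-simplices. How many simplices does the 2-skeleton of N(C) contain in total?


The 2-skeleton of the nerve N(C) consists of simplices in dimensions 0, 1, 2:
  |N(C)_0| = 8 (objects)
  |N(C)_1| = 24 (morphisms)
  |N(C)_2| = 56 (composable pairs)
Total = 8 + 24 + 56 = 88

88


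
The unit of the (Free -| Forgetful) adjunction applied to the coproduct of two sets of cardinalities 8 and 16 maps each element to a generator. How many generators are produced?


The unit eta_X: X -> U(F(X)) of the Free-Forgetful adjunction
maps each element of X to a generator of F(X). For X = S + T (disjoint
union in Set), |S + T| = |S| + |T|.
Total mappings = 8 + 16 = 24.

24


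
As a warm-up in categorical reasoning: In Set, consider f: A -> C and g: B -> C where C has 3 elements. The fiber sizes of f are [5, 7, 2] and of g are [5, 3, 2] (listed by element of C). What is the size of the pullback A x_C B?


The pullback A x_C B consists of pairs (a, b) with f(a) = g(b).
For each element c in C, the fiber product has |f^-1(c)| * |g^-1(c)| elements.
Summing over C: 5 * 5 + 7 * 3 + 2 * 2
= 25 + 21 + 4 = 50

50


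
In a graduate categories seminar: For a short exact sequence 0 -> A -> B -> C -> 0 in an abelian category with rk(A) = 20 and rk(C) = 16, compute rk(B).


For a short exact sequence 0 -> A -> B -> C -> 0,
rank is additive: rank(B) = rank(A) + rank(C).
rank(B) = 20 + 16 = 36

36


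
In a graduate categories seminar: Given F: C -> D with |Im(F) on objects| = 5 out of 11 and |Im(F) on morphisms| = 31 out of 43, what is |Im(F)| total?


The image of F consists of distinct objects and distinct morphisms.
|Im(F)| on objects = 5
|Im(F)| on morphisms = 31
Total image cardinality = 5 + 31 = 36

36


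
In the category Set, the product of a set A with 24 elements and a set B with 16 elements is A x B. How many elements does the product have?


In Set, the product A x B is the Cartesian product.
By the universal property, |A x B| = |A| * |B|.
|A x B| = 24 * 16 = 384

384


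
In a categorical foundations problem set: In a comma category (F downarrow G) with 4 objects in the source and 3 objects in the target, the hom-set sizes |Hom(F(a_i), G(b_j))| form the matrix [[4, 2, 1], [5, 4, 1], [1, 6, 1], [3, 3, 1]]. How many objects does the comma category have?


Objects of (F downarrow G) are triples (a, b, h: F(a)->G(b)).
The count equals the sum of all entries in the hom-matrix.
sum(row 0) = 7
sum(row 1) = 10
sum(row 2) = 8
sum(row 3) = 7
Grand total = 32

32


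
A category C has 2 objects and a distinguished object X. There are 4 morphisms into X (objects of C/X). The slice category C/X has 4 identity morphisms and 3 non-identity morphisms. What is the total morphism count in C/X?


In the slice category C/X, objects are morphisms to X.
Identity morphisms: 4 (one per object of C/X).
Non-identity morphisms: 3.
Total = 4 + 3 = 7

7


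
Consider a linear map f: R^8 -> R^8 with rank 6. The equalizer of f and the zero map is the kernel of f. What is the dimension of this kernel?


The equalizer of f and the zero map is ker(f).
By the rank-nullity theorem: dim(ker(f)) = dim(domain) - rank(f).
dim(ker(f)) = 8 - 6 = 2

2


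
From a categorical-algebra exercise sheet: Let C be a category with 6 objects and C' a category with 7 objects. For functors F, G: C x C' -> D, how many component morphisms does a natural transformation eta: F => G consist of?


A natural transformation eta: F => G assigns one component morphism per
object of the domain category.
The domain is the product category C x C', so
|Ob(C x C')| = |Ob(C)| * |Ob(C')| = 6 * 7 = 42.
Therefore eta has 42 component morphisms.

42


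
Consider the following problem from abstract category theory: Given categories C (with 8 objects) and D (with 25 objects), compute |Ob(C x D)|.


The product category C x D has objects that are pairs (c, d).
Number of pairs = |Ob(C)| * |Ob(D)| = 8 * 25 = 200

200


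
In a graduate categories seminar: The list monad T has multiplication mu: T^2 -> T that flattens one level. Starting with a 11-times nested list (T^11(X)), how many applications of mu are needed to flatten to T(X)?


Each application of mu: T^2 -> T removes one layer of nesting.
Starting at depth 11 (i.e., T^11(X)), we need to reach T(X).
Number of mu applications = 11 - 1 = 10

10


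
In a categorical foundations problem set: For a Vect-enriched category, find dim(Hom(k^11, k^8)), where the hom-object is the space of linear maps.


In Vect-enriched categories, Hom(k^n, k^m) is the space of m x n matrices.
dim(Hom(k^11, k^8)) = 8 * 11 = 88

88


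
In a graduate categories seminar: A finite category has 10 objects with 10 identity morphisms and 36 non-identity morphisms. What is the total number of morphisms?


Each object has an identity morphism, giving 10 identities.
Adding the 36 non-identity morphisms:
Total = 10 + 36 = 46

46


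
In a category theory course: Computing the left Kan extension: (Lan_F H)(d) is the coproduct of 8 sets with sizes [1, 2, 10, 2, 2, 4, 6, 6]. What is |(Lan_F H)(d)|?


Pointwise, the left Kan extension (Lan_F H)(d) is the colimit, indexed
by the comma category (F downarrow d), of H composed with the
projection (F downarrow d) -> C. Here that colimit is given
as a coproduct (disjoint union) of sets, so its cardinality is the
sum of the sizes of the summands.
Coproduct of sets with sizes: 1 + 2 + 10 + 2 + 2 + 4 + 6 + 6
= 33

33


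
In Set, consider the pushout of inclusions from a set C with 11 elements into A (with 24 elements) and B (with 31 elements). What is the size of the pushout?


The pushout A +_C B identifies the images of C in A and B.
|A +_C B| = |A| + |B| - |C| (for injections).
= 24 + 31 - 11 = 44

44


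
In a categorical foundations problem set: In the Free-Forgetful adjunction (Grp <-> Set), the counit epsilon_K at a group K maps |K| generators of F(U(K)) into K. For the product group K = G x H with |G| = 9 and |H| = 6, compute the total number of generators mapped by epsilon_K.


The counit epsilon_K: F(U(K)) -> K of the Free-Forgetful adjunction
maps |K| generators of F(U(K)) into K. For K = G x H (the product group),
|G x H| = |G| * |H|.
Total generators mapped = 9 * 6 = 54.

54


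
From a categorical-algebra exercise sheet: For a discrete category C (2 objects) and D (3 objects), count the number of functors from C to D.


A functor from a discrete category C to D is determined by
where each object maps. Each of the 2 objects of C can map
to any of the 3 objects of D independently.
Number of functors = 3^2 = 9

9


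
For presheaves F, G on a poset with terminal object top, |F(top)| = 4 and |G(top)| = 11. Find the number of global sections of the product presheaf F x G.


Global sections of a presheaf on a poset with terminal top satisfy
Gamma(H) ~ H(top). Presheaves admit pointwise products, so
(F x G)(top) = F(top) x G(top) (Cartesian product).
|Gamma(F x G)| = |F(top)| * |G(top)| = 4 * 11 = 44.

44


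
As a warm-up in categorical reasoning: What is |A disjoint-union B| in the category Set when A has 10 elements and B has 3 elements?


In Set, the coproduct A + B is the disjoint union.
|A + B| = |A| + |B| = 10 + 3 = 13

13


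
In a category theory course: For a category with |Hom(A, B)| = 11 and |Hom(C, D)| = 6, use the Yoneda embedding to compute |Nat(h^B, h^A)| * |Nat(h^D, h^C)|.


By the Yoneda lemma, Nat(h^B, h^A) is isomorphic to Hom(A, B),
so |Nat(h^B, h^A)| = |Hom(A, B)| and |Nat(h^D, h^C)| = |Hom(C, D)|.
|Hom(A, B)| = 11, |Hom(C, D)| = 6.
|Nat(h^B, h^A) x Nat(h^D, h^C)| = 11 * 6 = 66

66


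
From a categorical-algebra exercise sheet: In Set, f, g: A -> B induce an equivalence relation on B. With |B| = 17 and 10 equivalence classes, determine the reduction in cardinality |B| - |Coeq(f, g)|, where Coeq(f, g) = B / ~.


The coequalizer Coeq(f, g) = B / ~ has one element per equivalence class.
|B| = 17, |Coeq(f, g)| = 10.
|B| - |Coeq(f, g)| = 17 - 10 = 7.

7


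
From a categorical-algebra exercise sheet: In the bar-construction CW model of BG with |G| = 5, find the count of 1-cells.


In the bar-construction CW model of BG, the n-cells are indexed by
n-tuples [g_1|...|g_n] of non-identity elements of G (degenerate
simplices with some g_i = e do not contribute cells), so there are
(|G| - 1)^n n-cells.
For dim = 1 with |G| = 5:
cells = (5 - 1)^1 = 4^1 = 4

4


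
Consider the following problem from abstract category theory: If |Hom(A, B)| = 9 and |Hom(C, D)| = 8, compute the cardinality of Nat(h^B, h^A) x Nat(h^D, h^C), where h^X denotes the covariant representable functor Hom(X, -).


By the Yoneda lemma, Nat(h^B, h^A) is isomorphic to Hom(A, B),
so |Nat(h^B, h^A)| = |Hom(A, B)| and |Nat(h^D, h^C)| = |Hom(C, D)|.
|Hom(A, B)| = 9, |Hom(C, D)| = 8.
|Nat(h^B, h^A) x Nat(h^D, h^C)| = 9 * 8 = 72

72


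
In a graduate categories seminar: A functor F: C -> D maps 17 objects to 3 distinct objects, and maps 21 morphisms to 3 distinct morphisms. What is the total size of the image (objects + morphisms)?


The image of F consists of distinct objects and distinct morphisms.
|Im(F)| on objects = 3
|Im(F)| on morphisms = 3
Total image cardinality = 3 + 3 = 6

6


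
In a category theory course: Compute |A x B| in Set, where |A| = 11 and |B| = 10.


In Set, the product A x B is the Cartesian product.
By the universal property, |A x B| = |A| * |B|.
|A x B| = 11 * 10 = 110

110


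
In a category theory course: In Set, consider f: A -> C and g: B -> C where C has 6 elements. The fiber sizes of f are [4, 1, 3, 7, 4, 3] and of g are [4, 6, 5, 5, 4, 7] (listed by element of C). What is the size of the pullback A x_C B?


The pullback A x_C B consists of pairs (a, b) with f(a) = g(b).
For each element c in C, the fiber product has |f^-1(c)| * |g^-1(c)| elements.
Summing over C: 4 * 4 + 1 * 6 + 3 * 5 + 7 * 5 + 4 * 4 + 3 * 7
= 16 + 6 + 15 + 35 + 16 + 21 = 109

109


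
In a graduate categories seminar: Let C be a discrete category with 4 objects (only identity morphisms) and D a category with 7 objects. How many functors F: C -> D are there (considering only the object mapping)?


A functor from a discrete category C to D is determined by
where each object maps. Each of the 4 objects of C can map
to any of the 7 objects of D independently.
Number of functors = 7^4 = 2401

2401


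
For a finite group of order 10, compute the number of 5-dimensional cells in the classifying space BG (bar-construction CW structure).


In the bar-construction CW model of BG, the n-cells are indexed by
n-tuples [g_1|...|g_n] of non-identity elements of G (degenerate
simplices with some g_i = e do not contribute cells), so there are
(|G| - 1)^n n-cells.
For dim = 5 with |G| = 10:
cells = (10 - 1)^5 = 9^5 = 59049

59049


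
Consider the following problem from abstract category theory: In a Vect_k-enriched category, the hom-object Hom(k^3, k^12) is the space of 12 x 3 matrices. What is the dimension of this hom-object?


In Vect-enriched categories, Hom(k^n, k^m) is the space of m x n matrices.
dim(Hom(k^3, k^12)) = 12 * 3 = 36

36


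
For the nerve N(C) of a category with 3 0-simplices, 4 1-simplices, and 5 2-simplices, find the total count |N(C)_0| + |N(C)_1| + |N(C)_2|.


The 2-skeleton of the nerve N(C) consists of simplices in dimensions 0, 1, 2:
  |N(C)_0| = 3 (objects)
  |N(C)_1| = 4 (morphisms)
  |N(C)_2| = 5 (composable pairs)
Total = 3 + 4 + 5 = 12

12


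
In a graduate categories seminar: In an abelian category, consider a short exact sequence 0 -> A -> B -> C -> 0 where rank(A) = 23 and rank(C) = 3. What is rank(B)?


For a short exact sequence 0 -> A -> B -> C -> 0,
rank is additive: rank(B) = rank(A) + rank(C).
rank(B) = 23 + 3 = 26

26


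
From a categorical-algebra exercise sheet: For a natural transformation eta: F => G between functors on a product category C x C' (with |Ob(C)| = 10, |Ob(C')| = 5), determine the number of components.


A natural transformation eta: F => G assigns one component morphism per
object of the domain category.
The domain is the product category C x C', so
|Ob(C x C')| = |Ob(C)| * |Ob(C')| = 10 * 5 = 50.
Therefore eta has 50 component morphisms.

50


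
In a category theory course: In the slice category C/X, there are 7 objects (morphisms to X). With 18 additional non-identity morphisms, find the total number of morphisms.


In the slice category C/X, objects are morphisms to X.
Identity morphisms: 7 (one per object of C/X).
Non-identity morphisms: 18.
Total = 7 + 18 = 25

25


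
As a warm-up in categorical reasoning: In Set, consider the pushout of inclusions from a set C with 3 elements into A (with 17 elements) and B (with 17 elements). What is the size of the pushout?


The pushout A +_C B identifies the images of C in A and B.
|A +_C B| = |A| + |B| - |C| (for injections).
= 17 + 17 - 3 = 31

31


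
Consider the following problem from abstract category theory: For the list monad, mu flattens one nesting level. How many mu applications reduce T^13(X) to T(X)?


Each application of mu: T^2 -> T removes one layer of nesting.
Starting at depth 13 (i.e., T^13(X)), we need to reach T(X).
Number of mu applications = 13 - 1 = 12

12


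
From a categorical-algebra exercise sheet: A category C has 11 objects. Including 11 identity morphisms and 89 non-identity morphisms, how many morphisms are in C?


Each object has an identity morphism, giving 11 identities.
Adding the 89 non-identity morphisms:
Total = 11 + 89 = 100

100


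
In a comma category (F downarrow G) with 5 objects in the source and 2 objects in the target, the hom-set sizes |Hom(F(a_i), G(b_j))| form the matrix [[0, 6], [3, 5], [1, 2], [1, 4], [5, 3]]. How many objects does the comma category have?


Objects of (F downarrow G) are triples (a, b, h: F(a)->G(b)).
The count equals the sum of all entries in the hom-matrix.
sum(row 0) = 6
sum(row 1) = 8
sum(row 2) = 3
sum(row 3) = 5
sum(row 4) = 8
Grand total = 30

30


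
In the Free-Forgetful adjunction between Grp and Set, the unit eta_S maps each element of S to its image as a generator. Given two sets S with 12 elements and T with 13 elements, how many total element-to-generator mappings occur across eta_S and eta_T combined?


The unit eta_X: X -> U(F(X)) of the Free-Forgetful adjunction
maps each element of X to a generator of F(X). For X = S + T (disjoint
union in Set), |S + T| = |S| + |T|.
Total mappings = 12 + 13 = 25.

25


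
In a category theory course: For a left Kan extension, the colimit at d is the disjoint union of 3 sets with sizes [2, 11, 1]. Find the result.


Pointwise, the left Kan extension (Lan_F H)(d) is the colimit, indexed
by the comma category (F downarrow d), of H composed with the
projection (F downarrow d) -> C. Here that colimit is given
as a coproduct (disjoint union) of sets, so its cardinality is the
sum of the sizes of the summands.
Coproduct of sets with sizes: 2 + 11 + 1
= 14

14


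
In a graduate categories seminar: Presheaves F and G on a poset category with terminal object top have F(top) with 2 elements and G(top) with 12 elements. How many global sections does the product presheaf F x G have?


Global sections of a presheaf on a poset with terminal top satisfy
Gamma(H) ~ H(top). Presheaves admit pointwise products, so
(F x G)(top) = F(top) x G(top) (Cartesian product).
|Gamma(F x G)| = |F(top)| * |G(top)| = 2 * 12 = 24.

24


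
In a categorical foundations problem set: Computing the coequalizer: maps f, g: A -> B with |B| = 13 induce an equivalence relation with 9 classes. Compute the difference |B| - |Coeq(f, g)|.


The coequalizer Coeq(f, g) = B / ~ has one element per equivalence class.
|B| = 13, |Coeq(f, g)| = 9.
|B| - |Coeq(f, g)| = 13 - 9 = 4.

4


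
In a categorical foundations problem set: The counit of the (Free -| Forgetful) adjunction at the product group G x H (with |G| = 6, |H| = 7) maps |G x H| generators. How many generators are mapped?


The counit epsilon_K: F(U(K)) -> K of the Free-Forgetful adjunction
maps |K| generators of F(U(K)) into K. For K = G x H (the product group),
|G x H| = |G| * |H|.
Total generators mapped = 6 * 7 = 42.

42


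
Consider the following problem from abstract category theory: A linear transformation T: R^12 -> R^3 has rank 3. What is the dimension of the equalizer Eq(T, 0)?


The equalizer of f and the zero map is ker(f).
By the rank-nullity theorem: dim(ker(f)) = dim(domain) - rank(f).
dim(ker(f)) = 12 - 3 = 9

9


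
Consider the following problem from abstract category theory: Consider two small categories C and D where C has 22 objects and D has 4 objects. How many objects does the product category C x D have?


The product category C x D has objects that are pairs (c, d).
Number of pairs = |Ob(C)| * |Ob(D)| = 22 * 4 = 88

88


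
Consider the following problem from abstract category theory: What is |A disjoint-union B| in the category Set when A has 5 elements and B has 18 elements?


In Set, the coproduct A + B is the disjoint union.
|A + B| = |A| + |B| = 5 + 18 = 23

23


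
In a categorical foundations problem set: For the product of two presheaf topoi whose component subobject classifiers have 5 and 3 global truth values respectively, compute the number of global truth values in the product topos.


In a product of presheaf topoi E_1 x E_2, the subobject classifier
is Omega = Omega_1 x Omega_2 (componentwise), so
|Omega(top)| = |Omega_1(top_1)| * |Omega_2(top_2)|.
= 5 * 3 = 15.

15


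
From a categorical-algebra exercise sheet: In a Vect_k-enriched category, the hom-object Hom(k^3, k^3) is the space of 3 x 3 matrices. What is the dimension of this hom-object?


In Vect-enriched categories, Hom(k^n, k^m) is the space of m x n matrices.
dim(Hom(k^3, k^3)) = 3 * 3 = 9

9


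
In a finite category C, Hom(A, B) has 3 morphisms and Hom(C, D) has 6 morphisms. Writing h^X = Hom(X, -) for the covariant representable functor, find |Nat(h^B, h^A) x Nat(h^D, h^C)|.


By the Yoneda lemma, Nat(h^B, h^A) is isomorphic to Hom(A, B),
so |Nat(h^B, h^A)| = |Hom(A, B)| and |Nat(h^D, h^C)| = |Hom(C, D)|.
|Hom(A, B)| = 3, |Hom(C, D)| = 6.
|Nat(h^B, h^A) x Nat(h^D, h^C)| = 3 * 6 = 18

18


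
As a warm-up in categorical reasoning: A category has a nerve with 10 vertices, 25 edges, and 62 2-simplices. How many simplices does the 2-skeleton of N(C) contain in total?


The 2-skeleton of the nerve N(C) consists of simplices in dimensions 0, 1, 2:
  |N(C)_0| = 10 (objects)
  |N(C)_1| = 25 (morphisms)
  |N(C)_2| = 62 (composable pairs)
Total = 10 + 25 + 62 = 97

97


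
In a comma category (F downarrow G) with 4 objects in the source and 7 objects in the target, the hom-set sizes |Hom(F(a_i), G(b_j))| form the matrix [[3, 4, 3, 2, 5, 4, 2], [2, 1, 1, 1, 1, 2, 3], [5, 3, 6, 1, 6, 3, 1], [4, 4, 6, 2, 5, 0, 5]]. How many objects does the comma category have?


Objects of (F downarrow G) are triples (a, b, h: F(a)->G(b)).
The count equals the sum of all entries in the hom-matrix.
sum(row 0) = 23
sum(row 1) = 11
sum(row 2) = 25
sum(row 3) = 26
Grand total = 85

85


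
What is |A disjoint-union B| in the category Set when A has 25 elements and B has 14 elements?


In Set, the coproduct A + B is the disjoint union.
|A + B| = |A| + |B| = 25 + 14 = 39

39


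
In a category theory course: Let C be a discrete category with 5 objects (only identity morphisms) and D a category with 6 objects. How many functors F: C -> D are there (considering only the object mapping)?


A functor from a discrete category C to D is determined by
where each object maps. Each of the 5 objects of C can map
to any of the 6 objects of D independently.
Number of functors = 6^5 = 7776

7776


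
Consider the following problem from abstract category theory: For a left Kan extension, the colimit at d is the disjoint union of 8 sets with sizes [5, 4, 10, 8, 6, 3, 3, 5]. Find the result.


Pointwise, the left Kan extension (Lan_F H)(d) is the colimit, indexed
by the comma category (F downarrow d), of H composed with the
projection (F downarrow d) -> C. Here that colimit is given
as a coproduct (disjoint union) of sets, so its cardinality is the
sum of the sizes of the summands.
Coproduct of sets with sizes: 5 + 4 + 10 + 8 + 6 + 3 + 3 + 5
= 44

44


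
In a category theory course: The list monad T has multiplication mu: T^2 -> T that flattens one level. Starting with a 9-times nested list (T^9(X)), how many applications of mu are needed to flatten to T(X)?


Each application of mu: T^2 -> T removes one layer of nesting.
Starting at depth 9 (i.e., T^9(X)), we need to reach T(X).
Number of mu applications = 9 - 1 = 8

8


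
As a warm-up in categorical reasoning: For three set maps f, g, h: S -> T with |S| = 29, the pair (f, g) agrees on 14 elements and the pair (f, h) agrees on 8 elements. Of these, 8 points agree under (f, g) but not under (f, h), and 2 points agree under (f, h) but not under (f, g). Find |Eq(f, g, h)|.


Eq(f, g, h) is the triple-agreement set: points in S where all three
maps take the same value. Using inclusion-exclusion on the pairwise data:
Pair (f, g) agrees on 14 points; pair (f, h) on 8 points.
Points agreeing under (f, g) but not (f, h) = 8; under (f, h) but not (f, g) = 2.
Triple-agreement = agreement-in-(f, g) minus points that agree under (f, g) but not (f, h):
|Eq(f, g, h)| = 14 - 8 = 6
(cross-check via (f, h): 8 - 2 = 6.)

6


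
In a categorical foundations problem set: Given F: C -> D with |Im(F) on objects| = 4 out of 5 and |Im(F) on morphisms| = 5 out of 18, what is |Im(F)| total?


The image of F consists of distinct objects and distinct morphisms.
|Im(F)| on objects = 4
|Im(F)| on morphisms = 5
Total image cardinality = 4 + 5 = 9

9


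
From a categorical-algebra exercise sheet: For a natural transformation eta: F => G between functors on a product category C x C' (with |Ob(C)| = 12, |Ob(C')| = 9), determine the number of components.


A natural transformation eta: F => G assigns one component morphism per
object of the domain category.
The domain is the product category C x C', so
|Ob(C x C')| = |Ob(C)| * |Ob(C')| = 12 * 9 = 108.
Therefore eta has 108 component morphisms.

108


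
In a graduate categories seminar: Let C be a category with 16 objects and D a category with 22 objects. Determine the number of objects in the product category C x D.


The product category C x D has objects that are pairs (c, d).
Number of pairs = |Ob(C)| * |Ob(D)| = 16 * 22 = 352

352


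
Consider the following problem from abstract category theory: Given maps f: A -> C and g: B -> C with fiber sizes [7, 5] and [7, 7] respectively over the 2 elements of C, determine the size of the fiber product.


The pullback A x_C B consists of pairs (a, b) with f(a) = g(b).
For each element c in C, the fiber product has |f^-1(c)| * |g^-1(c)| elements.
Summing over C: 7 * 7 + 5 * 7
= 49 + 35 = 84

84


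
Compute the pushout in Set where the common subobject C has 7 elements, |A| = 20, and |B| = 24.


The pushout A +_C B identifies the images of C in A and B.
|A +_C B| = |A| + |B| - |C| (for injections).
= 20 + 24 - 7 = 37

37


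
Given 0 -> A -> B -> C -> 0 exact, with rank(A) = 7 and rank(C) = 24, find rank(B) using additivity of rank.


For a short exact sequence 0 -> A -> B -> C -> 0,
rank is additive: rank(B) = rank(A) + rank(C).
rank(B) = 7 + 24 = 31

31


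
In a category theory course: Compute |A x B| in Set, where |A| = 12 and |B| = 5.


In Set, the product A x B is the Cartesian product.
By the universal property, |A x B| = |A| * |B|.
|A x B| = 12 * 5 = 60

60


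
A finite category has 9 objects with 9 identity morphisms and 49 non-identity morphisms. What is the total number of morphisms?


Each object has an identity morphism, giving 9 identities.
Adding the 49 non-identity morphisms:
Total = 9 + 49 = 58

58


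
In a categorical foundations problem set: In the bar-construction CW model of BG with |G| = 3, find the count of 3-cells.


In the bar-construction CW model of BG, the n-cells are indexed by
n-tuples [g_1|...|g_n] of non-identity elements of G (degenerate
simplices with some g_i = e do not contribute cells), so there are
(|G| - 1)^n n-cells.
For dim = 3 with |G| = 3:
cells = (3 - 1)^3 = 2^3 = 8

8


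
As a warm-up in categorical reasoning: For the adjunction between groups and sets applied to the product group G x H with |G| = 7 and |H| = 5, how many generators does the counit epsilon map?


The counit epsilon_K: F(U(K)) -> K of the Free-Forgetful adjunction
maps |K| generators of F(U(K)) into K. For K = G x H (the product group),
|G x H| = |G| * |H|.
Total generators mapped = 7 * 5 = 35.

35


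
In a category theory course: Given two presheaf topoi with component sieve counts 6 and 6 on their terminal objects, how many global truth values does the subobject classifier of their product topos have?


In a product of presheaf topoi E_1 x E_2, the subobject classifier
is Omega = Omega_1 x Omega_2 (componentwise), so
|Omega(top)| = |Omega_1(top_1)| * |Omega_2(top_2)|.
= 6 * 6 = 36.

36


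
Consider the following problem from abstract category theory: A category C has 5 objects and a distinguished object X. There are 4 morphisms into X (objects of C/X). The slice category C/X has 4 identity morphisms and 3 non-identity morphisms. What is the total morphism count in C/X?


In the slice category C/X, objects are morphisms to X.
Identity morphisms: 4 (one per object of C/X).
Non-identity morphisms: 3.
Total = 4 + 3 = 7

7


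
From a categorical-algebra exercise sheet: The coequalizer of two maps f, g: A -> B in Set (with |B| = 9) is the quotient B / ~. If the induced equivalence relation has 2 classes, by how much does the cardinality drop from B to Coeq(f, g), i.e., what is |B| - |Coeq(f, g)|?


The coequalizer Coeq(f, g) = B / ~ has one element per equivalence class.
|B| = 9, |Coeq(f, g)| = 2.
|B| - |Coeq(f, g)| = 9 - 2 = 7.

7


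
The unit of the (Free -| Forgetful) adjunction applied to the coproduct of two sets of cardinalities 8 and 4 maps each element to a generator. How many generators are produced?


The unit eta_X: X -> U(F(X)) of the Free-Forgetful adjunction
maps each element of X to a generator of F(X). For X = S + T (disjoint
union in Set), |S + T| = |S| + |T|.
Total mappings = 8 + 4 = 12.

12


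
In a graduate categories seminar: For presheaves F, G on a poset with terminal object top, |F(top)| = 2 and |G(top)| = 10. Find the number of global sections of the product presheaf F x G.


Global sections of a presheaf on a poset with terminal top satisfy
Gamma(H) ~ H(top). Presheaves admit pointwise products, so
(F x G)(top) = F(top) x G(top) (Cartesian product).
|Gamma(F x G)| = |F(top)| * |G(top)| = 2 * 10 = 20.

20


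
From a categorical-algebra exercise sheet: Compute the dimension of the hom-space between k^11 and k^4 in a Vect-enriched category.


In Vect-enriched categories, Hom(k^n, k^m) is the space of m x n matrices.
dim(Hom(k^11, k^4)) = 4 * 11 = 44

44


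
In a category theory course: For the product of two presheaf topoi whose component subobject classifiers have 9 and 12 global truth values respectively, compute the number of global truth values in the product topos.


In a product of presheaf topoi E_1 x E_2, the subobject classifier
is Omega = Omega_1 x Omega_2 (componentwise), so
|Omega(top)| = |Omega_1(top_1)| * |Omega_2(top_2)|.
= 9 * 12 = 108.

108


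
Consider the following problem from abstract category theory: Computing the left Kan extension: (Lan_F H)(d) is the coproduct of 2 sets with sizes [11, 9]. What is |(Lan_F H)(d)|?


Pointwise, the left Kan extension (Lan_F H)(d) is the colimit, indexed
by the comma category (F downarrow d), of H composed with the
projection (F downarrow d) -> C. Here that colimit is given
as a coproduct (disjoint union) of sets, so its cardinality is the
sum of the sizes of the summands.
Coproduct of sets with sizes: 11 + 9
= 20

20


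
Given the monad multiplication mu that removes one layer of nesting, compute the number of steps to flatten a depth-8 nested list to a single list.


Each application of mu: T^2 -> T removes one layer of nesting.
Starting at depth 8 (i.e., T^8(X)), we need to reach T(X).
Number of mu applications = 8 - 1 = 7

7


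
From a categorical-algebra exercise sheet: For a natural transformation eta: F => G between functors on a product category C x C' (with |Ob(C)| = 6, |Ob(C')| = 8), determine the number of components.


A natural transformation eta: F => G assigns one component morphism per
object of the domain category.
The domain is the product category C x C', so
|Ob(C x C')| = |Ob(C)| * |Ob(C')| = 6 * 8 = 48.
Therefore eta has 48 component morphisms.

48


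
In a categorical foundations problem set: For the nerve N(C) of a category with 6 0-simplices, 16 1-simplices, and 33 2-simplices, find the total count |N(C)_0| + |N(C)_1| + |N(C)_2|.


The 2-skeleton of the nerve N(C) consists of simplices in dimensions 0, 1, 2:
  |N(C)_0| = 6 (objects)
  |N(C)_1| = 16 (morphisms)
  |N(C)_2| = 33 (composable pairs)
Total = 6 + 16 + 33 = 55

55


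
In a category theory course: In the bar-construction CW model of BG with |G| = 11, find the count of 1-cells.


In the bar-construction CW model of BG, the n-cells are indexed by
n-tuples [g_1|...|g_n] of non-identity elements of G (degenerate
simplices with some g_i = e do not contribute cells), so there are
(|G| - 1)^n n-cells.
For dim = 1 with |G| = 11:
cells = (11 - 1)^1 = 10^1 = 10

10


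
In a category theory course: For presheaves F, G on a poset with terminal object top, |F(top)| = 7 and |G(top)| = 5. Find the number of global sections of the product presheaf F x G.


Global sections of a presheaf on a poset with terminal top satisfy
Gamma(H) ~ H(top). Presheaves admit pointwise products, so
(F x G)(top) = F(top) x G(top) (Cartesian product).
|Gamma(F x G)| = |F(top)| * |G(top)| = 7 * 5 = 35.

35


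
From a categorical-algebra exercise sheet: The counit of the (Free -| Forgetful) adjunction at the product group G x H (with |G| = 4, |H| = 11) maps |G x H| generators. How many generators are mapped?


The counit epsilon_K: F(U(K)) -> K of the Free-Forgetful adjunction
maps |K| generators of F(U(K)) into K. For K = G x H (the product group),
|G x H| = |G| * |H|.
Total generators mapped = 4 * 11 = 44.

44


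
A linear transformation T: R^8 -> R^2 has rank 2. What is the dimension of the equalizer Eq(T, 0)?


The equalizer of f and the zero map is ker(f).
By the rank-nullity theorem: dim(ker(f)) = dim(domain) - rank(f).
dim(ker(f)) = 8 - 2 = 6

6


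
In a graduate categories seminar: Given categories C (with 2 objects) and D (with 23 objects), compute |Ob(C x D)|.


The product category C x D has objects that are pairs (c, d).
Number of pairs = |Ob(C)| * |Ob(D)| = 2 * 23 = 46

46


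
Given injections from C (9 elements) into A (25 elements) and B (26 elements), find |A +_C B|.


The pushout A +_C B identifies the images of C in A and B.
|A +_C B| = |A| + |B| - |C| (for injections).
= 25 + 26 - 9 = 42

42


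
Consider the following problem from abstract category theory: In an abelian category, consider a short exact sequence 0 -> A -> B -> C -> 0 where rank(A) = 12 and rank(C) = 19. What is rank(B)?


For a short exact sequence 0 -> A -> B -> C -> 0,
rank is additive: rank(B) = rank(A) + rank(C).
rank(B) = 12 + 19 = 31

31


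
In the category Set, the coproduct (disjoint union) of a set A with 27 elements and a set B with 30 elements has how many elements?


In Set, the coproduct A + B is the disjoint union.
|A + B| = |A| + |B| = 27 + 30 = 57

57


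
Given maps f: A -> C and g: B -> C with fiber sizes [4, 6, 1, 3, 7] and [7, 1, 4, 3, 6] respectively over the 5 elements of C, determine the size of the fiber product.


The pullback A x_C B consists of pairs (a, b) with f(a) = g(b).
For each element c in C, the fiber product has |f^-1(c)| * |g^-1(c)| elements.
Summing over C: 4 * 7 + 6 * 1 + 1 * 4 + 3 * 3 + 7 * 6
= 28 + 6 + 4 + 9 + 42 = 89

89


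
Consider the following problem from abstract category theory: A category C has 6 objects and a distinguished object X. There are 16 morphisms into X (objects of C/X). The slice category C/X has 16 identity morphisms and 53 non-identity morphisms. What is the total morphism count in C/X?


In the slice category C/X, objects are morphisms to X.
Identity morphisms: 16 (one per object of C/X).
Non-identity morphisms: 53.
Total = 16 + 53 = 69

69


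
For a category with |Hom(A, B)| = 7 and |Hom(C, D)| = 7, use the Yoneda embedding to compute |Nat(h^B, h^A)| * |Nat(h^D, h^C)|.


By the Yoneda lemma, Nat(h^B, h^A) is isomorphic to Hom(A, B),
so |Nat(h^B, h^A)| = |Hom(A, B)| and |Nat(h^D, h^C)| = |Hom(C, D)|.
|Hom(A, B)| = 7, |Hom(C, D)| = 7.
|Nat(h^B, h^A) x Nat(h^D, h^C)| = 7 * 7 = 49

49


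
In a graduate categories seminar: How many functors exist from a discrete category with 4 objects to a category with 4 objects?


A functor from a discrete category C to D is determined by
where each object maps. Each of the 4 objects of C can map
to any of the 4 objects of D independently.
Number of functors = 4^4 = 256

256


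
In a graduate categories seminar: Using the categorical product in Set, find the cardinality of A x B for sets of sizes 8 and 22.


In Set, the product A x B is the Cartesian product.
By the universal property, |A x B| = |A| * |B|.
|A x B| = 8 * 22 = 176

176


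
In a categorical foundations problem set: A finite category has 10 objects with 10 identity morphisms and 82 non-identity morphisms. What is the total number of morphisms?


Each object has an identity morphism, giving 10 identities.
Adding the 82 non-identity morphisms:
Total = 10 + 82 = 92

92


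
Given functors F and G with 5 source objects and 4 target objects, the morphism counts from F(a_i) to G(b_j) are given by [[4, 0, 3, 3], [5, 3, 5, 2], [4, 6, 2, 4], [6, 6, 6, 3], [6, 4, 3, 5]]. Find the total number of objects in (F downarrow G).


Objects of (F downarrow G) are triples (a, b, h: F(a)->G(b)).
The count equals the sum of all entries in the hom-matrix.
sum(row 0) = 10
sum(row 1) = 15
sum(row 2) = 16
sum(row 3) = 21
sum(row 4) = 18
Grand total = 80

80


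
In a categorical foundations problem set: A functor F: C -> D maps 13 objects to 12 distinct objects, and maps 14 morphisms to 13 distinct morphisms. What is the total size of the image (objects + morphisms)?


The image of F consists of distinct objects and distinct morphisms.
|Im(F)| on objects = 12
|Im(F)| on morphisms = 13
Total image cardinality = 12 + 13 = 25

25


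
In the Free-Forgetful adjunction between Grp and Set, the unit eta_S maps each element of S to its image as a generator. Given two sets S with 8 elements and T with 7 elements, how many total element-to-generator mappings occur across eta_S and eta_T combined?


The unit eta_X: X -> U(F(X)) of the Free-Forgetful adjunction
maps each element of X to a generator of F(X). For X = S + T (disjoint
union in Set), |S + T| = |S| + |T|.
Total mappings = 8 + 7 = 15.

15


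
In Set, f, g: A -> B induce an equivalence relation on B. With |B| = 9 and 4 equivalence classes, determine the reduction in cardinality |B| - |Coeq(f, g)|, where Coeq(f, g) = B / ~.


The coequalizer Coeq(f, g) = B / ~ has one element per equivalence class.
|B| = 9, |Coeq(f, g)| = 4.
|B| - |Coeq(f, g)| = 9 - 4 = 5.

5


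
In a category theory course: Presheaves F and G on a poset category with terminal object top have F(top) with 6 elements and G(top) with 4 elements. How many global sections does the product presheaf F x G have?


Global sections of a presheaf on a poset with terminal top satisfy
Gamma(H) ~ H(top). Presheaves admit pointwise products, so
(F x G)(top) = F(top) x G(top) (Cartesian product).
|Gamma(F x G)| = |F(top)| * |G(top)| = 6 * 4 = 24.

24
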